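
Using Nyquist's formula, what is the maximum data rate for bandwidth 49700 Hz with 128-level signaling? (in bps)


Rate = 2 * B * log2(M) = 2 * 49700 * 7.0 = 695800.0

695800.0 bps


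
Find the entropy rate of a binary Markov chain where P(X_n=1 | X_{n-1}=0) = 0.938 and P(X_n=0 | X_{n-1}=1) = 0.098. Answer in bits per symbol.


Stationary distribution: pi_0 = p10/(p01+p10) = 0.0946, pi_1 = 0.9054. Entropy rate H' = pi_0*H(p01) + pi_1*H(p10) = 0.0946*0.3353 + 0.9054*0.4626 = 0.4506

0.4506 bits/symbol


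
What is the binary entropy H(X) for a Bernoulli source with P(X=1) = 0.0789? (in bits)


H = -p*log2(p) - (1-p)*log2(1-p). -0.0789*log2(0.0789) = 0.289076; -0.9211*log2(0.9211) = 0.109215. H = 0.289076 + 0.109215 = 0.3983

0.3983 bits


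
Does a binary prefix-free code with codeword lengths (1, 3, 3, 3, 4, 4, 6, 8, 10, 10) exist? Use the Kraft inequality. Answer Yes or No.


Kraft sum = sum(2^(-l_i)) = 1.0215, need <= 1. Result: violated (a binary prefix-free code with these lengths cannot exist)

No


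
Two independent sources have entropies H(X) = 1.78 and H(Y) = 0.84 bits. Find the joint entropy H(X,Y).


For independent variables, H(X,Y) = H(X) + H(Y) = 1.78 + 0.84 = 2.62

2.62 bits


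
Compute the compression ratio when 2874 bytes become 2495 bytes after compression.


Ratio = original / compressed = 2874 / 2495 = 1.1519

1.1519


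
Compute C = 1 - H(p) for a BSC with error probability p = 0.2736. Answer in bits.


H(p) = -p*log2(p) - (1-p)*log2(1-p) = -0.2736*log2(0.2736) - 0.7264*log2(0.7264) = 0.511594 + 0.334989 = 0.8466. C = 1 - H(p) = 1 - 0.8466 = 0.1534

0.1534 bits


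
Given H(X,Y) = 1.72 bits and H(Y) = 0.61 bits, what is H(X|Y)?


H(X|Y) = H(X,Y) - H(Y) = 1.72 - 0.61 = 1.11

1.11 bits


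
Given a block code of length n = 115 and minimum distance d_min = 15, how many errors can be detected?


Detection capability = d_min - 1 = 15 - 1 = 14

14 errors


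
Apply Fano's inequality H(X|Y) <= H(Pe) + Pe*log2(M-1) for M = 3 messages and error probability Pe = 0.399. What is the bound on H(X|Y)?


H(Pe) = -Pe*log2(Pe) - (1-Pe)*log2(1-Pe) = -0.399*log2(0.399) - 0.601*log2(0.601) = 0.528890 + 0.441472 = 0.9704. Pe*log2(M-1) = 0.399*log2(2) = 0.399000. Bound = H(Pe) + Pe*log2(M-1) = 0.528890 + 0.441472 + 0.399000 = 1.3694

1.3694 bits


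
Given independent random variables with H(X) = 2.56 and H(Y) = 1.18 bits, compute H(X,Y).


For independent variables, H(X,Y) = H(X) + H(Y) = 2.56 + 1.18 = 3.74

3.74 bits


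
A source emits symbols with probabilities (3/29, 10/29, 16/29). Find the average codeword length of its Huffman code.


Huffman construction (repeatedly merge the two least-probable nodes; each merge adds 1 bit to every symbol beneath it): 3/29 + 10/29 = 13/29; 13/29 + 16/29 = 1. Resulting codeword lengths (in the order the probabilities were given): (2, 2, 1). L_avg = sum(p_i * l_i) = 3/29*2 + 10/29*2 + 16/29*1 = 42/29 = 1.4483

1.4483 bits


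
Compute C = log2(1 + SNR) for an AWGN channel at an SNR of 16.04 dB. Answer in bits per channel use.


SNR_linear = 10^(16.04/10) = 40.1791; C = log2(1 + SNR_linear) = log2(1 + 40.1791) = 5.3638

5.3638 bits/channel use


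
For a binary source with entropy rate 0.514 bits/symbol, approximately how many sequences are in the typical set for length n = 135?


log2|A_typical| = nH = 135 * 0.514 = 69.39, so |A_typical| ~ 2^69.39 = 7.735e+20

7.735e+20


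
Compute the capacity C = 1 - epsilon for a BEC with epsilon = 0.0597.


C = 1 - epsilon = 1 - 0.0597 = 0.9403

0.9403 bits


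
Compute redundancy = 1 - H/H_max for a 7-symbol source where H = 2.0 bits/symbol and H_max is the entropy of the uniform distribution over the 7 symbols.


H_max = log2(K) = log2(7) = 2.8074 bits/symbol. Redundancy = 1 - H/H_max = 1 - 2.0/2.8074 = 1 - 0.7124 = 0.2876

0.2876


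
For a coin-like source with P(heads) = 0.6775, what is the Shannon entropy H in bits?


H = -p*log2(p) - (1-p)*log2(1-p). -0.6775*log2(0.6775) = 0.380557; -0.3225*log2(0.3225) = 0.526523. H = 0.380557 + 0.526523 = 0.9071

0.9071 bits


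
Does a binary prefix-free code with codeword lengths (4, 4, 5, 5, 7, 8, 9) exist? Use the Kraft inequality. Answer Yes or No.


Kraft sum = sum(2^(-l_i)) = 0.2012, need <= 1. Result: satisfied (a binary prefix-free code with these lengths exists)

Yes


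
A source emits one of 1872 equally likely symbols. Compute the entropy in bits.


H = log2(n) = log2(1872) = 10.8704

10.8704 bits


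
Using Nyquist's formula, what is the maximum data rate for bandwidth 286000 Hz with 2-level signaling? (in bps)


Rate = 2 * B * log2(M) = 2 * 286000 * 1.0 = 572000.0

572000.0 bps


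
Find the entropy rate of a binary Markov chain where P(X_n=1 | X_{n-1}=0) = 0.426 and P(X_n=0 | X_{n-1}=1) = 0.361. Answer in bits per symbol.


Stationary distribution: pi_0 = p10/(p01+p10) = 0.4587, pi_1 = 0.5413. Entropy rate H' = pi_0*H(p01) + pi_1*H(p10) = 0.4587*0.9841 + 0.5413*0.9435 = 0.9621

0.9621 bits/symbol


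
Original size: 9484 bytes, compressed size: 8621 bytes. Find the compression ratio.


Ratio = original / compressed = 9484 / 8621 = 1.1001

1.1001


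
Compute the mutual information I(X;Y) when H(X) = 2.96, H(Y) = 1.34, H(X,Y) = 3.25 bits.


I(X;Y) = H(X) + H(Y) - H(X,Y) = 2.96 + 1.34 - 3.25 = 1.05

1.05 bits


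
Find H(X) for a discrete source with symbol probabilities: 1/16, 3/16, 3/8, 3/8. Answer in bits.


H = -sum(p_i * log2(p_i)). Terms: -(1/16)*log2(1/16) = 0.250000; -(3/16)*log2(3/16) = 0.452820; -(3/8)*log2(3/8) = 0.530639; -(3/8)*log2(3/8) = 0.530639. H = 0.250000 + 0.452820 + 0.530639 + 0.530639 = 1.7641

1.7641 bits


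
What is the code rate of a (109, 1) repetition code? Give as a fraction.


Rate = k/n = 1/109

1/109


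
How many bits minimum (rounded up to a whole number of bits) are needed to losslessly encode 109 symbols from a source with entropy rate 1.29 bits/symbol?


Minimum bits >= n * H = 109 * 1.29 = 140.61, rounded up to a whole number of bits = 141

141 bits


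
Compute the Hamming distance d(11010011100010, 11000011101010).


Count differing positions: . . . ^ . . . . . . ^ . . . = 2 differences

2


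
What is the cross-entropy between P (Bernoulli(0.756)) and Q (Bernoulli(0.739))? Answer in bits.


H(P,Q) = -p*log2(q) - (1-p)*log2(1-q). -0.756*log2(0.739) = 0.329883; -0.244*log2(0.261) = 0.472842. H(P,Q) = 0.329883 + 0.472842 = 0.8027

0.8027 bits


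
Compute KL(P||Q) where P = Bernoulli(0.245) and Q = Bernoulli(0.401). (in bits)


KL = p*log2(p/q) + (1-p)*log2((1-p)/(1-q)) = 0.245*log2(0.245/0.401) + 0.755*log2(0.755/0.599) = 0.078

0.078 bits


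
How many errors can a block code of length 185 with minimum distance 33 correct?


Correction capability = floor((d-1)/2) = floor((33-1)/2) = 16

16 errors


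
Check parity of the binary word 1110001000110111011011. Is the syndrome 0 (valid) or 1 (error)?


Syndrome = XOR of all bits = 1 XOR 1 XOR 1 XOR 0 XOR 0 XOR 0 XOR 1 XOR 0 XOR 0 XOR 0 XOR 1 XOR 1 XOR 0 XOR 1 XOR 1 XOR 1 XOR 0 XOR 1 XOR 1 XOR 0 XOR 1 XOR 1 = 1

1


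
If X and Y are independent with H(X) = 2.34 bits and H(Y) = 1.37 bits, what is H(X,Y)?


For independent variables, H(X,Y) = H(X) + H(Y) = 2.34 + 1.37 = 3.71

3.71 bits


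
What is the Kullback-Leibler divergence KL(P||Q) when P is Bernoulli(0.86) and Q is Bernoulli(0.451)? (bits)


KL = p*log2(p/q) + (1-p)*log2((1-p)/(1-q)) = 0.86*log2(0.86/0.451) + 0.14*log2(0.14/0.549) = 0.5248

0.5248 bits


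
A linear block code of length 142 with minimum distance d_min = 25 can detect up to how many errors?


Detection capability = d_min - 1 = 25 - 1 = 24

24 errors


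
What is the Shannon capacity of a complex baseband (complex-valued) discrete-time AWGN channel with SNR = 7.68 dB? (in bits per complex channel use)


SNR_linear = 10^(7.68/10) = 5.8614; C = log2(1 + SNR_linear) = log2(1 + 5.8614) = 2.7785

2.7785 bits/channel use


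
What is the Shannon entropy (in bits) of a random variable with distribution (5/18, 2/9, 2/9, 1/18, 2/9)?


H = -sum(p_i * log2(p_i)). Terms: -(5/18)*log2(5/18) = 0.513332; -(2/9)*log2(2/9) = 0.482206; -(2/9)*log2(2/9) = 0.482206; -(1/18)*log2(1/18) = 0.231663; -(2/9)*log2(2/9) = 0.482206. H = 0.513332 + 0.482206 + 0.482206 + 0.231663 + 0.482206 = 2.1916

2.1916 bits


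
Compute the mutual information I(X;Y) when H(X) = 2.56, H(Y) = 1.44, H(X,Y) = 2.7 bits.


I(X;Y) = H(X) + H(Y) - H(X,Y) = 2.56 + 1.44 - 2.7 = 1.3

1.3 bits


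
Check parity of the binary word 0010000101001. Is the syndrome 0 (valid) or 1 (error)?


Syndrome = XOR of all bits = 0 XOR 0 XOR 1 XOR 0 XOR 0 XOR 0 XOR 0 XOR 1 XOR 0 XOR 1 XOR 0 XOR 0 XOR 1 = 0

0


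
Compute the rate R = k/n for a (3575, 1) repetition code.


Rate = k/n = 1/3575

1/3575


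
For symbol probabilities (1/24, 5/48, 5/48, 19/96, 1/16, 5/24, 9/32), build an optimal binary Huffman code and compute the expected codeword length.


Huffman construction (repeatedly merge the two least-probable nodes; each merge adds 1 bit to every symbol beneath it): 1/24 + 1/16 = 5/48; 5/48 + 5/48 = 5/24; 5/48 + 19/96 = 29/96; 5/24 + 5/24 = 5/12; 9/32 + 29/96 = 7/12; 5/12 + 7/12 = 1. Resulting codeword lengths (in the order the probabilities were given): (4, 3, 3, 3, 4, 2, 2). L_avg = sum(p_i * l_i) = 1/24*4 + 5/48*3 + 5/48*3 + 19/96*3 + 1/16*4 + 5/24*2 + 9/32*2 = 251/96 = 2.6146

2.6146 bits


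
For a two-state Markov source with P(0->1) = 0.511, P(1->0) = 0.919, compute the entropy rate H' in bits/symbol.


Stationary distribution: pi_0 = p10/(p01+p10) = 0.6427, pi_1 = 0.3573. Entropy rate H' = pi_0*H(p01) + pi_1*H(p10) = 0.6427*0.9997 + 0.3573*0.4057 = 0.7874

0.7874 bits/symbol


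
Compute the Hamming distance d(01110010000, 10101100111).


Count differing positions: ^ ^ . ^ ^ ^ ^ . ^ ^ ^ = 9 differences

9


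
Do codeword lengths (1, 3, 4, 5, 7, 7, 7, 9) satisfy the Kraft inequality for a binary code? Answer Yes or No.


Kraft sum = sum(2^(-l_i)) = 0.7441, need <= 1. Result: satisfied (a binary prefix-free code with these lengths exists)

Yes


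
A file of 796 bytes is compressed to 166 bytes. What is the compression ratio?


Ratio = original / compressed = 796 / 166 = 4.7952

4.7952


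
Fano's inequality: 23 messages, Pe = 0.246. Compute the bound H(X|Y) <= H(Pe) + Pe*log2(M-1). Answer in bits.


H(Pe) = -Pe*log2(Pe) - (1-Pe)*log2(1-Pe) = -0.246*log2(0.246) - 0.754*log2(0.754) = 0.497724 + 0.307152 = 0.8049. Pe*log2(M-1) = 0.246*log2(22) = 1.097020. Bound = H(Pe) + Pe*log2(M-1) = 0.497724 + 0.307152 + 1.097020 = 1.9019

1.9019 bits


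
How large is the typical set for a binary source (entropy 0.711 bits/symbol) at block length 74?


log2|A_typical| = nH = 74 * 0.711 = 52.614, so |A_typical| ~ 2^52.614 = 6.893e+15

6.893e+15


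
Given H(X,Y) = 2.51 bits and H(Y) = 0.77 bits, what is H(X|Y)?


H(X|Y) = H(X,Y) - H(Y) = 2.51 - 0.77 = 1.74

1.74 bits


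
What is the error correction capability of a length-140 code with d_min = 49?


Correction capability = floor((d-1)/2) = floor((49-1)/2) = 24

24 errors


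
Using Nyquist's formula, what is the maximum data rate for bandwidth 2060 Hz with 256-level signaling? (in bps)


Rate = 2 * B * log2(M) = 2 * 2060 * 8.0 = 32960.0

32960.0 bps


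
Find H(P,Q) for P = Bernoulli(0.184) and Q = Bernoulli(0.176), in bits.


H(P,Q) = -p*log2(q) - (1-p)*log2(1-q). -0.184*log2(0.176) = 0.461169; -0.816*log2(0.824) = 0.227896. H(P,Q) = 0.461169 + 0.227896 = 0.6891

0.6891 bits


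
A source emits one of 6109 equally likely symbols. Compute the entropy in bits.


H = log2(n) = log2(6109) = 12.5767

12.5767 bits


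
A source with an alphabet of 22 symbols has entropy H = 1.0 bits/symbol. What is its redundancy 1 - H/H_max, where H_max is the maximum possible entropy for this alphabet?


H_max = log2(K) = log2(22) = 4.4594 bits/symbol. Redundancy = 1 - H/H_max = 1 - 1.0/4.4594 = 1 - 0.2242 = 0.7758

0.7758


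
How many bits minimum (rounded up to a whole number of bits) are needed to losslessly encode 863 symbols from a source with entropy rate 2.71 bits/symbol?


Minimum bits >= n * H = 863 * 2.71 = 2338.73, rounded up to a whole number of bits = 2339

2339 bits


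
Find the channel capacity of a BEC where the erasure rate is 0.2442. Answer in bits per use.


C = 1 - epsilon = 1 - 0.2442 = 0.7558

0.7558 bits


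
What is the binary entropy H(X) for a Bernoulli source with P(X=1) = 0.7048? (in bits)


H = -p*log2(p) - (1-p)*log2(1-p). -0.7048*log2(0.7048) = 0.355723; -0.2952*log2(0.2952) = 0.519621. H = 0.355723 + 0.519621 = 0.8753

0.8753 bits


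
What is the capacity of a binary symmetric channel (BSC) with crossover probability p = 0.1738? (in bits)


H(p) = -p*log2(p) - (1-p)*log2(1-p) = -0.1738*log2(0.1738) - 0.8262*log2(0.8262) = 0.438758 + 0.227566 = 0.6663. C = 1 - H(p) = 1 - 0.6663 = 0.3337

0.3337 bits


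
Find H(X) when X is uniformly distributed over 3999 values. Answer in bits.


H = log2(n) = log2(3999) = 11.9654

11.9654 bits


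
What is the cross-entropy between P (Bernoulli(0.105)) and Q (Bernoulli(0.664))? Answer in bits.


H(P,Q) = -p*log2(q) - (1-p)*log2(1-q). -0.105*log2(0.664) = 0.062028; -0.895*log2(0.336) = 1.408253. H(P,Q) = 0.062028 + 1.408253 = 1.4703

1.4703 bits


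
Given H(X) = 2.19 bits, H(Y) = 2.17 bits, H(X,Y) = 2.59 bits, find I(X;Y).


I(X;Y) = H(X) + H(Y) - H(X,Y) = 2.19 + 2.17 - 2.59 = 1.77

1.77 bits


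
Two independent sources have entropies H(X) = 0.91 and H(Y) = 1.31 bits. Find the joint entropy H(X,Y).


For independent variables, H(X,Y) = H(X) + H(Y) = 0.91 + 1.31 = 2.22

2.22 bits


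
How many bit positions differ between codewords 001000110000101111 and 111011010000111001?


Count differing positions: ^ ^ . . ^ ^ ^ . . . . . . ^ . ^ ^ . = 8 differences

8


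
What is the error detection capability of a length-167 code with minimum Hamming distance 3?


Detection capability = d_min - 1 = 3 - 1 = 2

2 errors


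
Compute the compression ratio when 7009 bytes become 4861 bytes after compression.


Ratio = original / compressed = 7009 / 4861 = 1.4419

1.4419


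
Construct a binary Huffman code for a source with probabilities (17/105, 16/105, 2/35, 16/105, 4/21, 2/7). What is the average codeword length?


Huffman construction (repeatedly merge the two least-probable nodes; each merge adds 1 bit to every symbol beneath it): 2/35 + 16/105 = 22/105; 16/105 + 17/105 = 11/35; 4/21 + 22/105 = 2/5; 2/7 + 11/35 = 3/5; 2/5 + 3/5 = 1. Resulting codeword lengths (in the order the probabilities were given): (3, 3, 3, 3, 2, 2). L_avg = sum(p_i * l_i) = 17/105*3 + 16/105*3 + 2/35*3 + 16/105*3 + 4/21*2 + 2/7*2 = 53/21 = 2.5238

2.5238 bits


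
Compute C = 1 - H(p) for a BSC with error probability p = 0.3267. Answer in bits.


H(p) = -p*log2(p) - (1-p)*log2(1-p) = -0.3267*log2(0.3267) - 0.6733*log2(0.6733) = 0.527281 + 0.384238 = 0.9115. C = 1 - H(p) = 1 - 0.9115 = 0.0885

0.0885 bits


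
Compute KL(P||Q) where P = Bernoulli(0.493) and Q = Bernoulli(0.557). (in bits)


KL = p*log2(p/q) + (1-p)*log2((1-p)/(1-q)) = 0.493*log2(0.493/0.557) + 0.507*log2(0.507/0.443) = 0.0119

0.0119 bits


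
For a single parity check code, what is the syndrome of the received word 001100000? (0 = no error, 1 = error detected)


Syndrome = XOR of all bits = 0 XOR 0 XOR 1 XOR 1 XOR 0 XOR 0 XOR 0 XOR 0 XOR 0 = 0

0


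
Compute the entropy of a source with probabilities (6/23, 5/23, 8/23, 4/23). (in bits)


H = -sum(p_i * log2(p_i)). Terms: -(6/23)*log2(6/23) = 0.505722; -(5/23)*log2(5/23) = 0.478616; -(8/23)*log2(8/23) = 0.529935; -(4/23)*log2(4/23) = 0.438880. H = 0.505722 + 0.478616 + 0.529935 + 0.438880 = 1.9532

1.9532 bits


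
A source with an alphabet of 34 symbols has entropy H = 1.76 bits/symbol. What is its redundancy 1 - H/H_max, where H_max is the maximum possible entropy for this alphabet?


H_max = log2(K) = log2(34) = 5.0875 bits/symbol. Redundancy = 1 - H/H_max = 1 - 1.76/5.0875 = 1 - 0.3459 = 0.6541

0.6541


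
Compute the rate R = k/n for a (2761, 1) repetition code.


Rate = k/n = 1/2761

1/2761


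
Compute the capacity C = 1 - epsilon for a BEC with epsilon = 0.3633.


C = 1 - epsilon = 1 - 0.3633 = 0.6367

0.6367 bits


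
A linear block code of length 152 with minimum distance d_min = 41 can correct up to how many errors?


Correction capability = floor((d-1)/2) = floor((41-1)/2) = 20

20 errors


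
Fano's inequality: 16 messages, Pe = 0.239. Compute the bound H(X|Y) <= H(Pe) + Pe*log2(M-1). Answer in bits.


H(Pe) = -Pe*log2(Pe) - (1-Pe)*log2(1-Pe) = -0.239*log2(0.239) - 0.761*log2(0.761) = 0.493515 + 0.299858 = 0.7934. Pe*log2(M-1) = 0.239*log2(15) = 0.933747. Bound = H(Pe) + Pe*log2(M-1) = 0.493515 + 0.299858 + 0.933747 = 1.7271

1.7271 bits


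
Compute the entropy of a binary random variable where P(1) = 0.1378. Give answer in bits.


H = -p*log2(p) - (1-p)*log2(1-p). -0.1378*log2(0.1378) = 0.394019; -0.8622*log2(0.8622) = 0.184429. H = 0.394019 + 0.184429 = 0.5784

0.5784 bits


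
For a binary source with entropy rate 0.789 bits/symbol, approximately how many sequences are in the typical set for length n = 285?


log2|A_typical| = nH = 285 * 0.789 = 224.865, so |A_typical| ~ 2^224.865 = 4.910e+67

4.910e+67


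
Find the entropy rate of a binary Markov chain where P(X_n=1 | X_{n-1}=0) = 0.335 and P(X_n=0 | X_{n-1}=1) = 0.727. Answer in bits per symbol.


Stationary distribution: pi_0 = p10/(p01+p10) = 0.6846, pi_1 = 0.3154. Entropy rate H' = pi_0*H(p01) + pi_1*H(p10) = 0.6846*0.92 + 0.3154*0.8457 = 0.8965

0.8965 bits/symbol


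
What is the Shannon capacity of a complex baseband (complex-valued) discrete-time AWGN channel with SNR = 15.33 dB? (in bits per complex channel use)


SNR_linear = 10^(15.33/10) = 34.1193; C = log2(1 + SNR_linear) = log2(1 + 34.1193) = 5.1342

5.1342 bits/channel use


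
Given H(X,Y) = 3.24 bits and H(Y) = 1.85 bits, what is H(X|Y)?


H(X|Y) = H(X,Y) - H(Y) = 3.24 - 1.85 = 1.39

1.39 bits


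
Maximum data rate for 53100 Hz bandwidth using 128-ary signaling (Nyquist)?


Rate = 2 * B * log2(M) = 2 * 53100 * 7.0 = 743400.0

743400.0 bps


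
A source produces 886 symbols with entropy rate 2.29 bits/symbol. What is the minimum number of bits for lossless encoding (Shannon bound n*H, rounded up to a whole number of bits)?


Minimum bits >= n * H = 886 * 2.29 = 2028.94, rounded up to a whole number of bits = 2029

2029 bits


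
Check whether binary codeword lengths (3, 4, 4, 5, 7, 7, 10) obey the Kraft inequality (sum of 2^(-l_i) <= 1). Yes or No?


Kraft sum = sum(2^(-l_i)) = 0.2979, need <= 1. Result: satisfied (a binary prefix-free code with these lengths exists)

Yes


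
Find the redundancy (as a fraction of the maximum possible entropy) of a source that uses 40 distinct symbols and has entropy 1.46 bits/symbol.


H_max = log2(K) = log2(40) = 5.3219 bits/symbol. Redundancy = 1 - H/H_max = 1 - 1.46/5.3219 = 1 - 0.2743 = 0.7257

0.7257


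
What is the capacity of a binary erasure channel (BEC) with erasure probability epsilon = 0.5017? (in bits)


C = 1 - epsilon = 1 - 0.5017 = 0.4983

0.4983 bits


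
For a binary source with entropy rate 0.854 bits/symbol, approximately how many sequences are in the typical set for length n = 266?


log2|A_typical| = nH = 266 * 0.854 = 227.164, so |A_typical| ~ 2^227.164 = 2.416e+68

2.416e+68


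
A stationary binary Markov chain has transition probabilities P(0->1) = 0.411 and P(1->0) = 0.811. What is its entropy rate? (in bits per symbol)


Stationary distribution: pi_0 = p10/(p01+p10) = 0.6637, pi_1 = 0.3363. Entropy rate H' = pi_0*H(p01) + pi_1*H(p10) = 0.6637*0.977 + 0.3363*0.6994 = 0.8836

0.8836 bits/symbol


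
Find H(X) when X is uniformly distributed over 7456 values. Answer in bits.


H = log2(n) = log2(7456) = 12.8642

12.8642 bits


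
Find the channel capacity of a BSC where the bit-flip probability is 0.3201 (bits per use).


H(p) = -p*log2(p) - (1-p)*log2(1-p) = -0.3201*log2(0.3201) - 0.6799*log2(0.6799) = 0.526054 + 0.378436 = 0.9045. C = 1 - H(p) = 1 - 0.9045 = 0.0955

0.0955 bits


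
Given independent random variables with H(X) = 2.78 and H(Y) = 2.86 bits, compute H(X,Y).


For independent variables, H(X,Y) = H(X) + H(Y) = 2.78 + 2.86 = 5.64

5.64 bits


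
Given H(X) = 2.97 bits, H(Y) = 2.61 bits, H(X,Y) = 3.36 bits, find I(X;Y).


I(X;Y) = H(X) + H(Y) - H(X,Y) = 2.97 + 2.61 - 3.36 = 2.22

2.22 bits


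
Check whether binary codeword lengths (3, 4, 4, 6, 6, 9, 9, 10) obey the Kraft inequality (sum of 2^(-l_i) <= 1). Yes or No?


Kraft sum = sum(2^(-l_i)) = 0.2861, need <= 1. Result: satisfied (a binary prefix-free code with these lengths exists)

Yes


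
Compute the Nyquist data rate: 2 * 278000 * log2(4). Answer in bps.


Rate = 2 * B * log2(M) = 2 * 278000 * 2.0 = 1112000.0

1112000.0 bps


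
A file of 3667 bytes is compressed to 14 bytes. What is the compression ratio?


Ratio = original / compressed = 3667 / 14 = 261.9286

261.9286


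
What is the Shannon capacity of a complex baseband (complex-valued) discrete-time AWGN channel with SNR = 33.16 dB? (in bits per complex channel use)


SNR_linear = 10^(33.16/10) = 2070.1413; C = log2(1 + SNR_linear) = log2(1 + 2070.1413) = 11.0162

11.0162 bits/channel use


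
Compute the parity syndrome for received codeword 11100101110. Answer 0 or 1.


Syndrome = XOR of all bits = 1 XOR 1 XOR 1 XOR 0 XOR 0 XOR 1 XOR 0 XOR 1 XOR 1 XOR 1 XOR 0 = 1

1


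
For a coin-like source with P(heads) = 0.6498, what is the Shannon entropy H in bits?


H = -p*log2(p) - (1-p)*log2(1-p). -0.6498*log2(0.6498) = 0.404132; -0.3502*log2(0.3502) = 0.530115. H = 0.404132 + 0.530115 = 0.9342

0.9342 bits


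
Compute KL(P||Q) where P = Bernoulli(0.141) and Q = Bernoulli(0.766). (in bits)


KL = p*log2(p/q) + (1-p)*log2((1-p)/(1-q)) = 0.141*log2(0.141/0.766) + 0.859*log2(0.859/0.234) = 1.2673

1.2673 bits


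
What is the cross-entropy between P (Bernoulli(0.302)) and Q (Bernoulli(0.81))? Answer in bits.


H(P,Q) = -p*log2(q) - (1-p)*log2(1-q). -0.302*log2(0.81) = 0.091810; -0.698*log2(0.19) = 1.672358. H(P,Q) = 0.091810 + 1.672358 = 1.7642

1.7642 bits


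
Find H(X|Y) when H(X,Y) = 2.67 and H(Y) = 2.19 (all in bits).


H(X|Y) = H(X,Y) - H(Y) = 2.67 - 2.19 = 0.48

0.48 bits


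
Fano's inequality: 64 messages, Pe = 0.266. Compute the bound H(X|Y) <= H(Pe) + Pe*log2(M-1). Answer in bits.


H(Pe) = -Pe*log2(Pe) - (1-Pe)*log2(1-Pe) = -0.266*log2(0.266) - 0.734*log2(0.734) = 0.508193 + 0.327473 = 0.8357. Pe*log2(M-1) = 0.266*log2(63) = 1.589956. Bound = H(Pe) + Pe*log2(M-1) = 0.508193 + 0.327473 + 1.589956 = 2.4256

2.4256 bits


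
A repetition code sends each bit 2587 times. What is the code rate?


Rate = k/n = 1/2587

1/2587


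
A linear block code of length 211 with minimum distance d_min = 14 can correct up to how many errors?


Correction capability = floor((d-1)/2) = floor((14-1)/2) = 6

6 errors


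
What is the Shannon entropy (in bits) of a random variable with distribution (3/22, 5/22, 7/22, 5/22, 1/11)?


H = -sum(p_i * log2(p_i)). Terms: -(3/22)*log2(3/22) = 0.391973; -(5/22)*log2(5/22) = 0.485796; -(7/22)*log2(7/22) = 0.525661; -(5/22)*log2(5/22) = 0.485796; -(1/11)*log2(1/11) = 0.314494. H = 0.391973 + 0.485796 + 0.525661 + 0.485796 + 0.314494 = 2.2037

2.2037 bits


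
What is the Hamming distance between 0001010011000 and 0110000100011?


Count differing positions: . ^ ^ ^ . ^ . ^ ^ ^ . ^ ^ = 9 differences

9


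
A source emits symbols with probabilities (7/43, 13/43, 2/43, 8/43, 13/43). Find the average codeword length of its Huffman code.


Huffman construction (repeatedly merge the two least-probable nodes; each merge adds 1 bit to every symbol beneath it): 2/43 + 7/43 = 9/43; 8/43 + 9/43 = 17/43; 13/43 + 13/43 = 26/43; 17/43 + 26/43 = 1. Resulting codeword lengths (in the order the probabilities were given): (3, 2, 3, 2, 2). L_avg = sum(p_i * l_i) = 7/43*3 + 13/43*2 + 2/43*3 + 8/43*2 + 13/43*2 = 95/43 = 2.2093

2.2093 bits


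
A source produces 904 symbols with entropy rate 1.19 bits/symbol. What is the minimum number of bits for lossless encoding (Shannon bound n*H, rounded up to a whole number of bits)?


Minimum bits >= n * H = 904 * 1.19 = 1075.76, rounded up to a whole number of bits = 1076

1076 bits


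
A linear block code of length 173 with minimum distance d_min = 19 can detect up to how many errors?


Detection capability = d_min - 1 = 19 - 1 = 18

18 errors


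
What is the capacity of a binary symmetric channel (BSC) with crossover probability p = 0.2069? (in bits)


H(p) = -p*log2(p) - (1-p)*log2(1-p) = -0.2069*log2(0.2069) - 0.7931*log2(0.7931) = 0.470283 + 0.265233 = 0.7355. C = 1 - H(p) = 1 - 0.7355 = 0.2645

0.2645 bits


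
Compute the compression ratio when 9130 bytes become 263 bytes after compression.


Ratio = original / compressed = 9130 / 263 = 34.7148

34.7148


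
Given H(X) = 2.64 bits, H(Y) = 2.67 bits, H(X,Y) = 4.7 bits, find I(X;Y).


I(X;Y) = H(X) + H(Y) - H(X,Y) = 2.64 + 2.67 - 4.7 = 0.61

0.61 bits


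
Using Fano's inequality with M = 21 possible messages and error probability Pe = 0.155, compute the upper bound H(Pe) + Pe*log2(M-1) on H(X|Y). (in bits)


H(Pe) = -Pe*log2(Pe) - (1-Pe)*log2(1-Pe) = -0.155*log2(0.155) - 0.845*log2(0.845) = 0.416897 + 0.205315 = 0.6222. Pe*log2(M-1) = 0.155*log2(20) = 0.669899. Bound = H(Pe) + Pe*log2(M-1) = 0.416897 + 0.205315 + 0.669899 = 1.2921

1.2921 bits


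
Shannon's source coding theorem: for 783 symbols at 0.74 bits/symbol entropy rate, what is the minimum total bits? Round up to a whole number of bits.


Minimum bits >= n * H = 783 * 0.74 = 579.42, rounded up to a whole number of bits = 580

580 bits


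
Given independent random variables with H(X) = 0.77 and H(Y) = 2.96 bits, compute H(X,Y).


For independent variables, H(X,Y) = H(X) + H(Y) = 0.77 + 2.96 = 3.73

3.73 bits


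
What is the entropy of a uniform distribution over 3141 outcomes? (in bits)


H = log2(n) = log2(3141) = 11.617

11.617 bits


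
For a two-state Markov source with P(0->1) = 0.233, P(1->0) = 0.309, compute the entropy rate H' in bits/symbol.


Stationary distribution: pi_0 = p10/(p01+p10) = 0.5701, pi_1 = 0.4299. Entropy rate H' = pi_0*H(p01) + pi_1*H(p10) = 0.5701*0.7832 + 0.4299*0.892 = 0.83

0.83 bits/symbol


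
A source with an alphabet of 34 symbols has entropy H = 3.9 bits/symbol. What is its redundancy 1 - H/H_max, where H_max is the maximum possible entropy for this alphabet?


H_max = log2(K) = log2(34) = 5.0875 bits/symbol. Redundancy = 1 - H/H_max = 1 - 3.9/5.0875 = 1 - 0.7666 = 0.2334

0.2334


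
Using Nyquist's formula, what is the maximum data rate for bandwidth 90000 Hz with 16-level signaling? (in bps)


Rate = 2 * B * log2(M) = 2 * 90000 * 4.0 = 720000.0

720000.0 bps


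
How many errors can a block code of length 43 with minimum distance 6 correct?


Correction capability = floor((d-1)/2) = floor((6-1)/2) = 2

2 errors


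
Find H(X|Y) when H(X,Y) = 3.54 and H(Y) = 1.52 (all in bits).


H(X|Y) = H(X,Y) - H(Y) = 3.54 - 1.52 = 2.02

2.02 bits


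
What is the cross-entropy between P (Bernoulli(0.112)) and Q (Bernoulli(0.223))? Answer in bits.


H(P,Q) = -p*log2(q) - (1-p)*log2(1-q). -0.112*log2(0.223) = 0.242467; -0.888*log2(0.777) = 0.323244. H(P,Q) = 0.242467 + 0.323244 = 0.5657

0.5657 bits


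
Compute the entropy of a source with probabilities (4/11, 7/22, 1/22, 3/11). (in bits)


H = -sum(p_i * log2(p_i)). Terms: -(4/11)*log2(4/11) = 0.530702; -(7/22)*log2(7/22) = 0.525661; -(1/22)*log2(1/22) = 0.202701; -(3/11)*log2(3/11) = 0.511219. H = 0.530702 + 0.525661 + 0.202701 + 0.511219 = 1.7703

1.7703 bits


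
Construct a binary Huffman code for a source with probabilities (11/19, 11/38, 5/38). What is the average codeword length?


Huffman construction (repeatedly merge the two least-probable nodes; each merge adds 1 bit to every symbol beneath it): 5/38 + 11/38 = 8/19; 8/19 + 11/19 = 1. Resulting codeword lengths (in the order the probabilities were given): (1, 2, 2). L_avg = sum(p_i * l_i) = 11/19*1 + 11/38*2 + 5/38*2 = 27/19 = 1.4211

1.4211 bits


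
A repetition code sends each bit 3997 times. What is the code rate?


Rate = k/n = 1/3997

1/3997


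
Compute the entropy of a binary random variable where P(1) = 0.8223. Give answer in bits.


H = -p*log2(p) - (1-p)*log2(1-p). -0.8223*log2(0.8223) = 0.232105; -0.1777*log2(0.1777) = 0.442914. H = 0.232105 + 0.442914 = 0.675

0.675 bits


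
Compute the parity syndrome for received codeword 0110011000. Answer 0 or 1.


Syndrome = XOR of all bits = 0 XOR 1 XOR 1 XOR 0 XOR 0 XOR 1 XOR 1 XOR 0 XOR 0 XOR 0 = 0

0


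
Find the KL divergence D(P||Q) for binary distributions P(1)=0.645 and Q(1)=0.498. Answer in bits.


KL = p*log2(p/q) + (1-p)*log2((1-p)/(1-q)) = 0.645*log2(0.645/0.498) + 0.355*log2(0.355/0.502) = 0.0632

0.0632 bits


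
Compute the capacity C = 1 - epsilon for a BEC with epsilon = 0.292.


C = 1 - epsilon = 1 - 0.292 = 0.708

0.708 bits


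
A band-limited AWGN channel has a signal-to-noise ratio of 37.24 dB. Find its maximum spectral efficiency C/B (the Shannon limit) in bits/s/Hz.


SNR_linear = 10^(37.24/10) = 5296.6344; C/B = log2(1 + SNR_linear) = log2(1 + 5296.6344) = 12.3711

12.3711 bits/s/Hz


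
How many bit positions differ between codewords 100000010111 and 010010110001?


Count differing positions: ^ ^ . . ^ . ^ . . ^ ^ . = 6 differences

6


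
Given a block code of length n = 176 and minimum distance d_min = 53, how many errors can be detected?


Detection capability = d_min - 1 = 53 - 1 = 52

52 errors


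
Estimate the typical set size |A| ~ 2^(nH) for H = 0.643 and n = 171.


log2|A_typical| = nH = 171 * 0.643 = 109.953, so |A_typical| ~ 2^109.953 = 1.256e+33

1.256e+33


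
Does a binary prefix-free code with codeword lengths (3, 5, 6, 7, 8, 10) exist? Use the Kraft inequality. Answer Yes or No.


Kraft sum = sum(2^(-l_i)) = 0.1846, need <= 1. Result: satisfied (a binary prefix-free code with these lengths exists)

Yes


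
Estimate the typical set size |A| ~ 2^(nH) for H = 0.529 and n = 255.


log2|A_typical| = nH = 255 * 0.529 = 134.895, so |A_typical| ~ 2^134.895 = 4.050e+40

4.050e+40


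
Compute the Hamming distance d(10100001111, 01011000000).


Count differing positions: ^ ^ ^ ^ ^ . . ^ ^ ^ ^ = 9 differences

9


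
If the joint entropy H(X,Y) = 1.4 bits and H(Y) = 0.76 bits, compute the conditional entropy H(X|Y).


H(X|Y) = H(X,Y) - H(Y) = 1.4 - 0.76 = 0.64

0.64 bits


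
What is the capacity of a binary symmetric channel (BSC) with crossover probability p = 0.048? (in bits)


H(p) = -p*log2(p) - (1-p)*log2(1-p) = -0.048*log2(0.048) - 0.952*log2(0.952) = 0.210279 + 0.067560 = 0.2778. C = 1 - H(p) = 1 - 0.2778 = 0.7222

0.7222 bits


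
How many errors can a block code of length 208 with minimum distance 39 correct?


Correction capability = floor((d-1)/2) = floor((39-1)/2) = 19

19 errors


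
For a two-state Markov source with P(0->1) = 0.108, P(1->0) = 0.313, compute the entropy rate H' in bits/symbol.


Stationary distribution: pi_0 = p10/(p01+p10) = 0.7435, pi_1 = 0.2565. Entropy rate H' = pi_0*H(p01) + pi_1*H(p10) = 0.7435*0.4939 + 0.2565*0.8966 = 0.5972

0.5972 bits/symbol


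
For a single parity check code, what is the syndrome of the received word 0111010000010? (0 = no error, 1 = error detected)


Syndrome = XOR of all bits = 0 XOR 1 XOR 1 XOR 1 XOR 0 XOR 1 XOR 0 XOR 0 XOR 0 XOR 0 XOR 0 XOR 1 XOR 0 = 1

1


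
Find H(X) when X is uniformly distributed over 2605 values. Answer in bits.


H = log2(n) = log2(2605) = 11.3471

11.3471 bits


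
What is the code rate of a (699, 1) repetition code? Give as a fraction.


Rate = k/n = 1/699

1/699


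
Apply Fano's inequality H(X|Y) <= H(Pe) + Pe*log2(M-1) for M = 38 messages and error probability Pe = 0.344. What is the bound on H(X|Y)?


H(Pe) = -Pe*log2(Pe) - (1-Pe)*log2(1-Pe) = -0.344*log2(0.344) - 0.656*log2(0.656) = 0.529595 + 0.399000 = 0.9286. Pe*log2(M-1) = 0.344*log2(37) = 1.792052. Bound = H(Pe) + Pe*log2(M-1) = 0.529595 + 0.399000 + 1.792052 = 2.7206

2.7206 bits


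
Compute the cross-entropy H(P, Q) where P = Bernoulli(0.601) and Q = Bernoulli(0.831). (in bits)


H(P,Q) = -p*log2(q) - (1-p)*log2(1-q). -0.601*log2(0.831) = 0.160515; -0.399*log2(0.169) = 1.023397. H(P,Q) = 0.160515 + 1.023397 = 1.1839

1.1839 bits


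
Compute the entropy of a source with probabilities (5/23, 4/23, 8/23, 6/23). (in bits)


H = -sum(p_i * log2(p_i)). Terms: -(5/23)*log2(5/23) = 0.478616; -(4/23)*log2(4/23) = 0.438880; -(8/23)*log2(8/23) = 0.529935; -(6/23)*log2(6/23) = 0.505722. H = 0.478616 + 0.438880 + 0.529935 + 0.505722 = 1.9532

1.9532 bits


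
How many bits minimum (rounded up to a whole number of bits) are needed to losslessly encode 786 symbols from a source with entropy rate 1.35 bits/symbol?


Minimum bits >= n * H = 786 * 1.35 = 1061.1, rounded up to a whole number of bits = 1062

1062 bits


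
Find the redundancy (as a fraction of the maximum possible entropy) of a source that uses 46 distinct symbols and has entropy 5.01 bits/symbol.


H_max = log2(K) = log2(46) = 5.5236 bits/symbol. Redundancy = 1 - H/H_max = 1 - 5.01/5.5236 = 1 - 0.907 = 0.093

0.093


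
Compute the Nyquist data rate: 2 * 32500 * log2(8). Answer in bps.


Rate = 2 * B * log2(M) = 2 * 32500 * 3.0 = 195000.0

195000.0 bps


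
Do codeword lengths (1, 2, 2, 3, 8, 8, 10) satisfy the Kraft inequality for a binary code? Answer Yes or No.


Kraft sum = sum(2^(-l_i)) = 1.1338, need <= 1. Result: violated (a binary prefix-free code with these lengths cannot exist)

No


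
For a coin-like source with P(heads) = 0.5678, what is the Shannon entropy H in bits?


H = -p*log2(p) - (1-p)*log2(1-p). -0.5678*log2(0.5678) = 0.463634; -0.4322*log2(0.4322) = 0.523061. H = 0.463634 + 0.523061 = 0.9867

0.9867 bits


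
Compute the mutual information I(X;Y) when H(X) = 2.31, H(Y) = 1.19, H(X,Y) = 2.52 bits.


I(X;Y) = H(X) + H(Y) - H(X,Y) = 2.31 + 1.19 - 2.52 = 0.98

0.98 bits


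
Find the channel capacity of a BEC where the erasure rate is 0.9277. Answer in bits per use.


C = 1 - epsilon = 1 - 0.9277 = 0.0723

0.0723 bits


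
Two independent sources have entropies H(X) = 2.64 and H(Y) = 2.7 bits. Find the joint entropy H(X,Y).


For independent variables, H(X,Y) = H(X) + H(Y) = 2.64 + 2.7 = 5.34

5.34 bits


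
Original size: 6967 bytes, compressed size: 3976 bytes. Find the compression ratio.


Ratio = original / compressed = 6967 / 3976 = 1.7523

1.7523


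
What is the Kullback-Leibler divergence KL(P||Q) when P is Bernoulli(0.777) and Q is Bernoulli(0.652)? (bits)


KL = p*log2(p/q) + (1-p)*log2((1-p)/(1-q)) = 0.777*log2(0.777/0.652) + 0.223*log2(0.223/0.348) = 0.0534

0.0534 bits


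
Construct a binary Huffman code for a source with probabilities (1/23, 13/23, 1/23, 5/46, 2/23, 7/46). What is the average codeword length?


Huffman construction (repeatedly merge the two least-probable nodes; each merge adds 1 bit to every symbol beneath it): 1/23 + 1/23 = 2/23; 2/23 + 2/23 = 4/23; 5/46 + 7/46 = 6/23; 4/23 + 6/23 = 10/23; 10/23 + 13/23 = 1. Resulting codeword lengths (in the order the probabilities were given): (4, 1, 4, 3, 3, 3). L_avg = sum(p_i * l_i) = 1/23*4 + 13/23*1 + 1/23*4 + 5/46*3 + 2/23*3 + 7/46*3 = 45/23 = 1.9565

1.9565 bits


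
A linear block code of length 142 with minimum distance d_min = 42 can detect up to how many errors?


Detection capability = d_min - 1 = 42 - 1 = 41

41 errors


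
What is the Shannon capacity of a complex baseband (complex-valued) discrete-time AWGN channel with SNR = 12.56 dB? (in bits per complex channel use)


SNR_linear = 10^(12.56/10) = 18.0302; C = log2(1 + SNR_linear) = log2(1 + 18.0302) = 4.2502

4.2502 bits/channel use


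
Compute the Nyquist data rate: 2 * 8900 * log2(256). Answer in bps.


Rate = 2 * B * log2(M) = 2 * 8900 * 8.0 = 142400.0

142400.0 bps


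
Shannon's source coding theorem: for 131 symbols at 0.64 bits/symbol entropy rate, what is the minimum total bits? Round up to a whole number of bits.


Minimum bits >= n * H = 131 * 0.64 = 83.84, rounded up to a whole number of bits = 84

84 bits


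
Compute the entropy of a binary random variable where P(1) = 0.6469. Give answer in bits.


H = -p*log2(p) - (1-p)*log2(1-p). -0.6469*log2(0.6469) = 0.406503; -0.3531*log2(0.3531) = 0.530304. H = 0.406503 + 0.530304 = 0.9368

0.9368 bits


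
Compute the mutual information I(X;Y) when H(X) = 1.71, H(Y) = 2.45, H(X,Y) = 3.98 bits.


I(X;Y) = H(X) + H(Y) - H(X,Y) = 1.71 + 2.45 - 3.98 = 0.18

0.18 bits


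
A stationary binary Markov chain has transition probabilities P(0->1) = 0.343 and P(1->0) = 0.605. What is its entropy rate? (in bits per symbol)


Stationary distribution: pi_0 = p10/(p01+p10) = 0.6382, pi_1 = 0.3618. Entropy rate H' = pi_0*H(p01) + pi_1*H(p10) = 0.6382*0.9277 + 0.3618*0.968 = 0.9422

0.9422 bits/symbol


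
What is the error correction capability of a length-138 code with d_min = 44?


Correction capability = floor((d-1)/2) = floor((44-1)/2) = 21

21 errors


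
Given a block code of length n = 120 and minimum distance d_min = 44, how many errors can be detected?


Detection capability = d_min - 1 = 44 - 1 = 43

43 errors


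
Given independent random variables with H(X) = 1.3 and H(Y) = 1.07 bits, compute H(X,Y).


For independent variables, H(X,Y) = H(X) + H(Y) = 1.3 + 1.07 = 2.37

2.37 bits


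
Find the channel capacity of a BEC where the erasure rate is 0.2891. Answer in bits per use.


C = 1 - epsilon = 1 - 0.2891 = 0.7109

0.7109 bits


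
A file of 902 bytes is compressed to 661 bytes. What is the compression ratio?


Ratio = original / compressed = 902 / 661 = 1.3646

1.3646


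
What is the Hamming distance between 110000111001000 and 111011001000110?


Count differing positions: . . ^ . ^ ^ ^ ^ . . . ^ ^ ^ . = 8 differences

8


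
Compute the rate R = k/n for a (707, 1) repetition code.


Rate = k/n = 1/707

1/707


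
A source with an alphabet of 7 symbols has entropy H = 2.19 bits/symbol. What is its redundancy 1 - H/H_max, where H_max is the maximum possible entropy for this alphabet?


H_max = log2(K) = log2(7) = 2.8074 bits/symbol. Redundancy = 1 - H/H_max = 1 - 2.19/2.8074 = 1 - 0.7801 = 0.2199

0.2199


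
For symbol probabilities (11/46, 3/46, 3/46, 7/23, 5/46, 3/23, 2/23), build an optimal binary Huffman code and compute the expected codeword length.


Huffman construction (repeatedly merge the two least-probable nodes; each merge adds 1 bit to every symbol beneath it): 3/46 + 3/46 = 3/23; 2/23 + 5/46 = 9/46; 3/23 + 3/23 = 6/23; 9/46 + 11/46 = 10/23; 6/23 + 7/23 = 13/23; 10/23 + 13/23 = 1. Resulting codeword lengths (in the order the probabilities were given): (2, 4, 4, 2, 3, 3, 3). L_avg = sum(p_i * l_i) = 11/46*2 + 3/46*4 + 3/46*4 + 7/23*2 + 5/46*3 + 3/23*3 + 2/23*3 = 119/46 = 2.587

2.587 bits


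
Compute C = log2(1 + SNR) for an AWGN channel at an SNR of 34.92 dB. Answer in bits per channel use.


SNR_linear = 10^(34.92/10) = 3104.5596; C = log2(1 + SNR_linear) = log2(1 + 3104.5596) = 11.6006

11.6006 bits/channel use


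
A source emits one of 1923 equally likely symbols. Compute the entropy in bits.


H = log2(n) = log2(1923) = 10.9091

10.9091 bits
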